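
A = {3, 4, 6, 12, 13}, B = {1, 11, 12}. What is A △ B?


A = {3, 4, 6, 12, 13}
B = {1, 11, 12}
Operation: symmetric difference
In A only: [3, 4, 6, 13], in B only: [1, 11]

{1, 3, 4, 6, 11, 13}


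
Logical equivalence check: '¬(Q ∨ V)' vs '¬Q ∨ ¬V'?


Expression 1: ¬(Q ∨ V)
Expression 2: ¬Q ∨ ¬V
Truth table (Q V | Expr1 Expr2):
  T T |   F     F
  T F |   F     T   ← differ
  F T |   F     T   ← differ
  F F |   T     T
Counterexample: Q=T, V=F gives Expr1 = F but Expr2 = T, so the expressions are NOT logically equivalent.

No


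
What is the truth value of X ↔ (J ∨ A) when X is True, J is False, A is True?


X = True, J = False, A = True
Step 1: J ∨ A = False OR True = True
Step 2: X ↔ (True): true when both sides have same truth value.
Result: True ↔ True = True

True


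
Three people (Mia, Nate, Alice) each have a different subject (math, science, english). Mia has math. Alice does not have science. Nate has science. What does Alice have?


From clues:
  Nate → science
  Mia → math
By elimination, Alice gets the remaining.

english


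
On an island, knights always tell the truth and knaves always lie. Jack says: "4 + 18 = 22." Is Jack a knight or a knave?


Statement: "4 + 18 = 22."
Actual: 4 + 18 = 22
Claimed: 22
Statement is TRUE → Jack tells the truth → Knight

Knight


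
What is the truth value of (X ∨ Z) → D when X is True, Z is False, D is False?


X = True, Z = False, D = False
Step 1: X ∨ Z = True OR False = True
Step 2: (True) → D: false only when antecedent=True and D=False.
Result: False

False


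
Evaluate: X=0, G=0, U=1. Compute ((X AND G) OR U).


X AND G = 0&0 = 0
0 OR 1 = 1

1


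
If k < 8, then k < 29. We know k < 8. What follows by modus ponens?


Modus ponens: P → Q, P ⊢ Q
P: k < 8
Q: k < 29
We have P → Q and P is true.
By modus ponens, Q must be true.

k < 29


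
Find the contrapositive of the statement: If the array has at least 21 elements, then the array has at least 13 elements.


Original: If the array has at least 21 elements, then the array has at least 13 elements
Contrapositive: If ¬Q, then ¬P
Negate Q: not (the array has at least 13 elements)
Negate P: not (the array has at least 21 elements)

If not (the array has at least 13 elements), then not (the array has at least 21 elements).


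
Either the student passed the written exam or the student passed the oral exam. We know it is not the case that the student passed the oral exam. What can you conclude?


Disjunctive syllogism: P ∨ Q, ¬P ⊢ Q
Disjunction: the student passed the written exam ∨ the student passed the oral exam
We know it is not the case that the student passed the oral exam.
By disjunctive syllogism, the other disjunct must be true.

The student passed the written exam


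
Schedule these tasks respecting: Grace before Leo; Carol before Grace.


Constraints: Grace before Leo; Carol before Grace
Method: repeatedly schedule the remaining task that has no remaining task required before it.
  Step 1: remaining {Grace, Carol, Leo}; every task except Carol still has a predecessor pending → schedule Carol.
  Step 2: remaining {Grace, Leo}; every task except Grace still has a predecessor pending → schedule Grace.
  Step 3: only Leo remains → schedule Leo.
Resulting order:

Carol → Grace → Leo


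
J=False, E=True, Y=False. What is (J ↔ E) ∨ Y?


J = False, E = True, Y = False
Expression: (J ↔ E) ∨ Y
Step 1: J ↔ E = (False iff True) (true when values match) = False
Step 2: (False) ∨ Y = False OR False = False

False


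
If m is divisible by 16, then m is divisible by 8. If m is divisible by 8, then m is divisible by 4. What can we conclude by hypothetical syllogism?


Hypothetical syllogism: P → Q, Q → R ⊢ P → R
Premise 1: m is divisible by 16 → m is divisible by 8
Premise 2: m is divisible by 8 → m is divisible by 4
Chain the implications: the middle term (m is divisible by 8) links the two.
Conclusion: If m is divisible by 16, then m is divisible by 4.

If m is divisible by 16, then m is divisible by 4.


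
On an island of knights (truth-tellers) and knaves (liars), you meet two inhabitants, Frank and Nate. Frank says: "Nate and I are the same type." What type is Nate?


Frank says: "Nate and I are the same type."
Case 1: Frank is a Knight (truth-teller)
  Statement is true → they ARE the same → Nate is also a Knight
Case 2: Frank is a Knave (liar)
  Statement is false → they are NOT the same → Nate is a Knight
In both cases, Nate is a Knight.

Knight


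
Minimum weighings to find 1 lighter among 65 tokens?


Each weighing has 3 outcomes (left heavy / balance / right heavy), so k weighings distinguish at most 3^k cases; splitting into three near-equal groups achieves this.
Need 3^k ≥ 65: 3^3 = 27 < 65 ≤ 3^4 = 81
k = ⌈log₃(65)⌉ = 4

4


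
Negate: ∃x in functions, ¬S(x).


Original: ∃x ¬S(x)
Rule: ¬∀→∃, ¬∃→∀, negate predicate.
Negation: ∀x S(x)

∀x S(x)


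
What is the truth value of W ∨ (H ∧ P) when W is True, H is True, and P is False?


W = True, H = True, P = False
Step 1: H ∧ P = True AND False = False
Step 2: W ∨ False = True OR False = True
AND evaluated first (higher precedence); then OR applied.

True


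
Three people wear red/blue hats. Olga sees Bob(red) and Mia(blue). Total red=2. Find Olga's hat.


Total red = 2, seen red = 1
Own red = 2 - 1 = 1
Olga's hat is red.

red


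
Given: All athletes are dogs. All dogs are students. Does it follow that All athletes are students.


Premise 1: All athletes are dogs.
Premise 2: All dogs are students.
Conclusion: All athletes are students.
Barbara syllogism (AAA-1): All A are B, All B are C → All A are C.
Middle term (dogs) distributed in premise 2.

Valid


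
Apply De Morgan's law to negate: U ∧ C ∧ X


De Morgan's law: ¬(P ∧ Q ∧ R) ≡ ¬P ∨ ¬Q ∨ ¬R
¬(U ∧ C ∧ X) = ¬U ∨ ¬C ∨ ¬X

¬U ∨ ¬C ∨ ¬X


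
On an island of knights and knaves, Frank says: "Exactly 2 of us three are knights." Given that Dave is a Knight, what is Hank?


Frank claims exactly 2 knights among Frank, Dave, Hank.
Given: Dave is a Knight.

Case 1: Frank is a Knight (tells truth)
  Then exactly 2 of the three are knights.
  Counting Frank, Dave: 2 knight(s) so far. Need 0 more → Hank = Knave.
Case 2: Frank is a Knave (lies)
  Then the count is NOT 2.
  If Hank = Knight, count = 2 = 2 → claim would be true, contradicts lie.
  If Hank = Knave, count = 1 ≠ 2 → lie confirmed ✓

Hank is a Knave.

Knave


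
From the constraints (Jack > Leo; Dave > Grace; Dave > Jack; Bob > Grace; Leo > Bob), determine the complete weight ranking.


Constraints: Jack > Leo; Dave > Grace; Dave > Jack; Bob > Grace; Leo > Bob
Method: at each step, the next-highest is the one remaining person who never appears on the smaller side of a constraint between remaining people.
  Step 1: remaining {Grace, Jack, Bob, Dave, Leo}; on the smaller side: {Grace, Jack, Bob, Leo} → Dave is next (Dave > Grace; Dave > Jack).
  Step 2: remaining {Grace, Jack, Bob, Leo}; on the smaller side: {Grace, Bob, Leo} → Jack is next (Jack > Leo).
  Step 3: remaining {Grace, Bob, Leo}; on the smaller side: {Grace, Bob} → Leo is next (Leo > Bob).
  Step 4: remaining {Grace, Bob}; on the smaller side: {Grace} → Bob is next (Bob > Grace).
  Step 5: only Grace remains → lowest.
Final ranking (highest to lowest):

Dave > Jack > Leo > Bob > Grace


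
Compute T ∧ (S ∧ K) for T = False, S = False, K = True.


T = False, S = False, K = True
Step 1: S ∧ K = False AND True = False
Step 2: T ∧ False = False AND False = False
AND is true only when ALL operands are true.

False


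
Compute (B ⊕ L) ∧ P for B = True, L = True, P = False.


B = True, L = True, P = False
Step 1: B ⊕ L = True XOR True = False
Step 2: False ∧ P = False AND False = False
XOR true when exactly one of B,L is true; then AND with P.

False


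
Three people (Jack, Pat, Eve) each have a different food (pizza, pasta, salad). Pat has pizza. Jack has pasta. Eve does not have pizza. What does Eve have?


From clues:
  Jack → pasta
  Pat → pizza
By elimination, Eve gets the remaining.

salad


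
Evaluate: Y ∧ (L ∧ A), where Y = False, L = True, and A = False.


Y = False, L = True, A = False
Step 1: L ∧ A = True AND False = False
Step 2: Y ∧ False = False AND False = False
AND is true only when ALL operands are true.

False


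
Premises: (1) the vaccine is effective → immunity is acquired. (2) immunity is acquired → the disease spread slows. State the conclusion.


Hypothetical syllogism: P → Q, Q → R ⊢ P → R
Premise 1: the vaccine is effective → immunity is acquired
Premise 2: immunity is acquired → the disease spread slows
Chain the implications: the middle term (immunity is acquired) links the two.
Conclusion: If the vaccine is effective, then the disease spread slows.

If the vaccine is effective, then the disease spread slows.


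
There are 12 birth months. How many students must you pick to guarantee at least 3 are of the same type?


Pigeonhole: to guarantee k in one of n categories, need (k-1)×n + 1.
k = 3, n = 12
Minimum = (3-1) × 12 + 1 = 2 × 12 + 1

25


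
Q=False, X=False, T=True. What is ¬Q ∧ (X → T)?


Q = False, X = False, T = True
Expression: ¬Q ∧ (X → T)
Step 1: ¬Q = NOT False = True
Step 2: X → T = False → True (false only if X=True, T=False) = True
Step 3: (True) ∧ (True) = True AND True = True

True


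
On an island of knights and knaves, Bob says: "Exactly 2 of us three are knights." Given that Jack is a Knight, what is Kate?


Bob claims exactly 2 knights among Bob, Jack, Kate.
Given: Jack is a Knight.

Case 1: Bob is a Knight (tells truth)
  Then exactly 2 of the three are knights.
  Counting Bob, Jack: 2 knight(s) so far. Need 0 more → Kate = Knave.
Case 2: Bob is a Knave (lies)
  Then the count is NOT 2.
  If Kate = Knight, count = 2 = 2 → claim would be true, contradicts lie.
  If Kate = Knave, count = 1 ≠ 2 → lie confirmed ✓

Kate is a Knave.

Knave


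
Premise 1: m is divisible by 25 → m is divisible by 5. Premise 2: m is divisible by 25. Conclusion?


Modus ponens: P → Q, P ⊢ Q
P: m is divisible by 25
Q: m is divisible by 5
We have P → Q and P is true.
By modus ponens, Q must be true.

m is divisible by 5


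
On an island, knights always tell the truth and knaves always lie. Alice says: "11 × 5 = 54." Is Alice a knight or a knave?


Statement: "11 × 5 = 54."
Actual: 11 × 5 = 55
Claimed: 54
Statement is FALSE → Alice lies → Knave

Knave


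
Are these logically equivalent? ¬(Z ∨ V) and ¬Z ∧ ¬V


Expression 1: ¬(Z ∨ V)
Expression 2: ¬Z ∧ ¬V
Truth table (Z V | Expr1 Expr2):
  T T |   F     F
  T F |   F     F
  F T |   F     F
  F F |   T     T
All 4 rows agree, so the expressions are logically equivalent.

Yes


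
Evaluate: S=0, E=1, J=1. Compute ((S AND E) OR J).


S AND E = 0&1 = 0
0 OR 1 = 1

1


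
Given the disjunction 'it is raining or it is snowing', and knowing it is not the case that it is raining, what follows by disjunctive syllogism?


Disjunctive syllogism: P ∨ Q, ¬P ⊢ Q
Disjunction: it is raining ∨ it is snowing
We know it is not the case that it is raining.
By disjunctive syllogism, the other disjunct must be true.

It is snowing


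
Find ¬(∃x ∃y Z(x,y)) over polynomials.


Original: ∃x ∃y Z(x,y)
Rule: ¬∀→∃, ¬∃→∀, negate predicate.
Negation: ∀x ∀y ¬Z(x,y)

∀x ∀y ¬Z(x,y)


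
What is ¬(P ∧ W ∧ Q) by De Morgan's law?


De Morgan's law: ¬(P ∧ Q ∧ R) ≡ ¬P ∨ ¬Q ∨ ¬R
¬(P ∧ W ∧ Q) = ¬P ∨ ¬W ∨ ¬Q

¬P ∨ ¬W ∨ ¬Q


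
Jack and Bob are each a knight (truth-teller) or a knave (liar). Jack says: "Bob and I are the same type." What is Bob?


Jack says: "Bob and I are the same type."
Case 1: Jack is a Knight (truth-teller)
  Statement is true → they ARE the same → Bob is also a Knight
Case 2: Jack is a Knave (liar)
  Statement is false → they are NOT the same → Bob is a Knight
In both cases, Bob is a Knight.

Knight


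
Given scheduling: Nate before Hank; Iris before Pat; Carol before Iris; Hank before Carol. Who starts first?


Constraints: Nate before Hank; Iris before Pat; Carol before Iris; Hank before Carol
The first task can have nothing scheduled before it, so it must never appear on the right of a 'before'.
Tasks appearing after some 'before': Hank, Pat, Iris, Carol.
The only task not in that list is Nate → it is first.

Nate


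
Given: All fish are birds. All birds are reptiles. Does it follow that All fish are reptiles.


Premise 1: All fish are birds.
Premise 2: All birds are reptiles.
Conclusion: All fish are reptiles.
Barbara syllogism (AAA-1): All A are B, All B are C → All A are C.
Middle term (birds) distributed in premise 2.

Valid


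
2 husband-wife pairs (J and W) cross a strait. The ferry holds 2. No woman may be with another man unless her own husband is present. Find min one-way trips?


Label couples J and W.
1. WJ+WW → (far: WJ,WW; near: HJ,HW)
2. WJ ←   (far: WW; near: HJ,HW,WJ)
3. HJ+HW → (far: HJ,HW,WW; near: WJ)
4. HJ ←   (far: HW,WW; near: HJ,WJ)  — HJ returns, since WJ is alone on near bank
5. HJ+WJ → (far: all four; near: empty)
Every state respects the constraint.
Minimum trips = 5

5


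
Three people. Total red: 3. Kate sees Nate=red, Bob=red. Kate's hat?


Total red = 3, seen red = 2
Own red = 3 - 2 = 1
Kate's hat is red.

red


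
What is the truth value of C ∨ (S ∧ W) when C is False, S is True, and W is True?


C = False, S = True, W = True
Step 1: S ∧ W = True AND True = True
Step 2: C ∨ True = False OR True = True
AND evaluated first (higher precedence); then OR applied.

True


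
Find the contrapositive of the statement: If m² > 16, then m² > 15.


Original: If m² > 16, then m² > 15
Contrapositive: If ¬Q, then ¬P
Negate Q: not (m² > 15)
Negate P: not (m² > 16)

If not (m² > 15), then not (m² > 16).


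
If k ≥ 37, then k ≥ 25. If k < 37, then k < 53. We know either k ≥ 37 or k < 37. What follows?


Constructive dilemma: (P → Q) ∧ (R → S), P ∨ R ⊢ Q ∨ S
Premise 1: k ≥ 37 → k ≥ 25
Premise 2: k < 37 → k < 53
Premise 3: k ≥ 37 ∨ k < 37
Case 1: Assuming k ≥ 37, then by Premise 1, k ≥ 25.
Case 2: Assuming k < 37, then by Premise 2, k < 53.
Since one of k ≥ 37 or k < 37 must hold, we get k ≥ 25 or k < 53.

k ≥ 25 or k < 53.


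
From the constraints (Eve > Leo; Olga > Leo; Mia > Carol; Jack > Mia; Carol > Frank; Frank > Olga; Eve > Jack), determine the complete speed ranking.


Constraints: Eve > Leo; Olga > Leo; Mia > Carol; Jack > Mia; Carol > Frank; Frank > Olga; Eve > Jack
Method: at each step, the next-highest is the one remaining person who never appears on the smaller side of a constraint between remaining people.
  Step 1: remaining {Olga, Jack, Leo, Carol, Mia, Frank, Eve}; on the smaller side: {Olga, Jack, Leo, Carol, Mia, Frank} → Eve is next (Eve > Leo; Eve > Jack).
  Step 2: remaining {Olga, Jack, Leo, Carol, Mia, Frank}; on the smaller side: {Olga, Leo, Carol, Mia, Frank} → Jack is next (Jack > Mia).
  Step 3: remaining {Olga, Leo, Carol, Mia, Frank}; on the smaller side: {Olga, Leo, Carol, Frank} → Mia is next (Mia > Carol).
  Step 4: remaining {Olga, Leo, Carol, Frank}; on the smaller side: {Olga, Leo, Frank} → Carol is next (Carol > Frank).
  Step 5: remaining {Olga, Leo, Frank}; on the smaller side: {Olga, Leo} → Frank is next (Frank > Olga).
  Step 6: remaining {Olga, Leo}; on the smaller side: {Leo} → Olga is next (Olga > Leo).
  Step 7: only Leo remains → lowest.
Final ranking (highest to lowest):

Eve > Jack > Mia > Carol > Frank > Olga > Leo


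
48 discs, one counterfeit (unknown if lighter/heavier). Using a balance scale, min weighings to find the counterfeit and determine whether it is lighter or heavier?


Let n = 48. 96 possibilities (n discs × lighter/heavier); each weighing has 3 outcomes.
Bound for k weighings: say the first weighing puts j discs on each pan. If it tips, the 2j weighed discs remain suspects (each with a known direction) and k-1 weighings give 3^(k-1) outcomes; 3^(k-1) is odd, so 2j ≤ 3^(k-1) - 1. If it balances, the n - 2j unweighed discs remain with direction unknown: 2(n - 2j) ≤ 3^(k-1) - 1 by the same parity argument. Adding, n ≤ (3^(k-1) - 1) + (3^(k-1) - 1)/2 = (3^k - 3)/2, and the classical three-group strategy achieves this (3 discs in 2 weighings, 12 in 3, 39 in 4, 120 in 5).
So we need the smallest k with (3^k - 3)/2 ≥ 48.
k = 4: (3^4 - 3)/2 = 39 < 48 ✗
k = 5: (3^5 - 3)/2 = 120 ≥ 48 ✓

5


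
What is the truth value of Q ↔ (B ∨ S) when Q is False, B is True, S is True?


Q = False, B = True, S = True
Step 1: B ∨ S = True OR True = True
Step 2: Q ↔ (True): true when both sides have same truth value.
Result: False ↔ True = False

False


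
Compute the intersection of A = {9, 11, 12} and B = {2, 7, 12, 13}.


A = {9, 11, 12}
B = {2, 7, 12, 13}
Operation: intersection
Elements in both: 12

{12}


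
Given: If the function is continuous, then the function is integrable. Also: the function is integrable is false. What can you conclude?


Modus tollens: P → Q, ¬Q ⊢ ¬P
P: the function is continuous
Q: the function is integrable
We have P → Q and Q is false.
By modus tollens, P must be false.

It is not the case that the function is continuous


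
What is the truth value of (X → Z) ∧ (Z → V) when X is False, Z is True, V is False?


X = False, Z = True, V = False
Step 1: X → Z is false only when X=True and Z=False. Result: True
Step 2: Z → V is false only when Z=True and V=False. Result: False
Step 3: True ∧ False = False

False


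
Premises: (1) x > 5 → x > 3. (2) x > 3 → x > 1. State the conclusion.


Hypothetical syllogism: P → Q, Q → R ⊢ P → R
Premise 1: x > 5 → x > 3
Premise 2: x > 3 → x > 1
Chain the implications: the middle term (x > 3) links the two.
Conclusion: If x > 5, then x > 1.

If x > 5, then x > 1.


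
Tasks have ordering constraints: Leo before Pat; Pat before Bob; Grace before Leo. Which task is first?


Constraints: Leo before Pat; Pat before Bob; Grace before Leo
The first task can have nothing scheduled before it, so it must never appear on the right of a 'before'.
Tasks appearing after some 'before': Pat, Bob, Leo.
The only task not in that list is Grace → it is first.

Grace


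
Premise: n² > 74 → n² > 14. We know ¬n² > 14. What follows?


Modus tollens: P → Q, ¬Q ⊢ ¬P
P: n² > 74
Q: n² > 14
We have P → Q and Q is false.
By modus tollens, P must be false.

It is not the case that n² > 74


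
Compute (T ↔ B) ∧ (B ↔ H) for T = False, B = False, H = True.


T = False, B = False, H = True
Step 1: T ↔ B is true when T and B have the same value. Result: True
Step 2: B ↔ H is true when B and H have the same value. Result: False
Step 3: True ∧ False = False

False


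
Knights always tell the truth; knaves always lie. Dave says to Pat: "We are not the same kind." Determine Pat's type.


Dave says: "We are not the same kind."
Case 1: Dave is a Knight (truth-teller)
  Statement is true → they ARE different → Pat is a Knave
Case 2: Dave is a Knave (liar)
  Statement is false → they are NOT different → Pat is a Knave
In both cases, Pat is a Knave.

Knave


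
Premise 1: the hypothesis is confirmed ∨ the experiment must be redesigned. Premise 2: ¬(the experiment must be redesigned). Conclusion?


Disjunctive syllogism: P ∨ Q, ¬P ⊢ Q
Disjunction: the hypothesis is confirmed ∨ the experiment must be redesigned
We know it is not the case that the experiment must be redesigned.
By disjunctive syllogism, the other disjunct must be true.

The hypothesis is confirmed


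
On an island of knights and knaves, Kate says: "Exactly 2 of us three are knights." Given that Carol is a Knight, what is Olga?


Kate claims exactly 2 knights among Kate, Carol, Olga.
Given: Carol is a Knight.

Case 1: Kate is a Knight (tells truth)
  Then exactly 2 of the three are knights.
  Counting Kate, Carol: 2 knight(s) so far. Need 0 more → Olga = Knave.
Case 2: Kate is a Knave (lies)
  Then the count is NOT 2.
  If Olga = Knight, count = 2 = 2 → claim would be true, contradicts lie.
  If Olga = Knave, count = 1 ≠ 2 → lie confirmed ✓

Olga is a Knave.

Knave


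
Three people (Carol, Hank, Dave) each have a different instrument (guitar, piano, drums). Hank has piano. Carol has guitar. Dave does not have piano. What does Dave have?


From clues:
  Hank → piano
  Carol → guitar
By elimination, Dave gets the remaining.

drums


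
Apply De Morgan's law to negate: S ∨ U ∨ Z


De Morgan's law: ¬(P ∨ Q ∨ R) ≡ ¬P ∧ ¬Q ∧ ¬R
¬(S ∨ U ∨ Z) = ¬S ∧ ¬U ∧ ¬Z

¬S ∧ ¬U ∧ ¬Z


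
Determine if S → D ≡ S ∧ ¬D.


Expression 1: S → D
Expression 2: S ∧ ¬D
Truth table (S D | Expr1 Expr2):
  T T |   T     F   ← differ
  T F |   F     T   ← differ
  F T |   T     F   ← differ
  F F |   T     F   ← differ
Counterexample: S=T, D=T gives Expr1 = T but Expr2 = F, so the expressions are NOT logically equivalent.

No


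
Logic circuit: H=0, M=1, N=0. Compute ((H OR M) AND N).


H OR M = 0|1 = 1
1 AND 0 = 0

0


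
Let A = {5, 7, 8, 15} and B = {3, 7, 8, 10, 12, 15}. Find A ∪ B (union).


A = {5, 7, 8, 15}
B = {3, 7, 8, 10, 12, 15}
Operation: union
All elements combined: 3, 5, 7, 8, 10, 12, 15

{3, 5, 7, 8, 10, 12, 15}


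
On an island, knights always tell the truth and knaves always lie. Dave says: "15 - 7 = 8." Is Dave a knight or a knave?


Statement: "15 - 7 = 8."
Actual: 15 - 7 = 8
Claimed: 8
Statement is TRUE → Dave tells the truth → Knight

Knight


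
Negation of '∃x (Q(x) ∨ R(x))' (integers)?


Original: ∃x (Q(x) ∨ R(x))
Rule: ¬∀→∃, ¬∃→∀, negate predicate.
Negation: ∀x (¬Q(x) ∧ ¬R(x))

∀x (¬Q(x) ∧ ¬R(x))


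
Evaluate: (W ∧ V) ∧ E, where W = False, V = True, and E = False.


W = False, V = True, E = False
Step 1: W ∧ V = False AND True = False
Step 2: False ∧ E = False AND False = False
AND is true only when ALL operands are true.

False


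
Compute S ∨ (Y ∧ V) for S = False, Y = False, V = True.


S = False, Y = False, V = True
Step 1: Y ∧ V = False AND True = False
Step 2: S ∨ False = False OR False = False
AND evaluated first (higher precedence); then OR applied.

False


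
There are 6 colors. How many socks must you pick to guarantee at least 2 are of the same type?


Pigeonhole: to guarantee k in one of n categories, need (k-1)×n + 1.
k = 2, n = 6
Minimum = (2-1) × 6 + 1 = 1 × 6 + 1

7


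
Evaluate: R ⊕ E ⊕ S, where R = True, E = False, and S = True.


R = True, E = False, S = True
Step 1: R ⊕ E = True XOR False = True
Step 2: True ⊕ S = True XOR True = False
XOR is true when an odd number of operands are true.

False


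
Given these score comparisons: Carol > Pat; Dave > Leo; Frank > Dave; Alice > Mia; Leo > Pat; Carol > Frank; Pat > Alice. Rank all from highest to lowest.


Constraints: Carol > Pat; Dave > Leo; Frank > Dave; Alice > Mia; Leo > Pat; Carol > Frank; Pat > Alice
Method: at each step, the next-highest is the one remaining person who never appears on the smaller side of a constraint between remaining people.
  Step 1: remaining {Pat, Mia, Carol, Leo, Frank, Dave, Alice}; on the smaller side: {Pat, Mia, Leo, Frank, Dave, Alice} → Carol is next (Carol > Pat; Carol > Frank).
  Step 2: remaining {Pat, Mia, Leo, Frank, Dave, Alice}; on the smaller side: {Pat, Mia, Leo, Dave, Alice} → Frank is next (Frank > Dave).
  Step 3: remaining {Pat, Mia, Leo, Dave, Alice}; on the smaller side: {Pat, Mia, Leo, Alice} → Dave is next (Dave > Leo).
  Step 4: remaining {Pat, Mia, Leo, Alice}; on the smaller side: {Pat, Mia, Alice} → Leo is next (Leo > Pat).
  Step 5: remaining {Pat, Mia, Alice}; on the smaller side: {Mia, Alice} → Pat is next (Pat > Alice).
  Step 6: remaining {Mia, Alice}; on the smaller side: {Mia} → Alice is next (Alice > Mia).
  Step 7: only Mia remains → lowest.
Final ranking (highest to lowest):

Carol > Frank > Dave > Leo > Pat > Alice > Mia


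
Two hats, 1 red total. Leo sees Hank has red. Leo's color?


Total red = 1, Hank = red
Red accounted for: 1
Remaining for Leo: 0
Leo's hat is blue.

blue


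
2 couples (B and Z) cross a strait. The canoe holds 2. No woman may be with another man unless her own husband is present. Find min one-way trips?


Label couples B and Z.
1. WB+WZ → (far: WB,WZ; near: HB,HZ)
2. WB ←   (far: WZ; near: HB,HZ,WB)
3. HB+HZ → (far: HB,HZ,WZ; near: WB)
4. HB ←   (far: HZ,WZ; near: HB,WB)  — HB returns, since WB is alone on near bank
5. HB+WB → (far: all four; near: empty)
Every state respects the constraint.
Minimum trips = 5

5


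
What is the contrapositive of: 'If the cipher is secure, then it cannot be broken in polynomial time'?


Original: If the cipher is secure, then it cannot be broken in polynomial time
Contrapositive: If ¬Q, then ¬P
Negate Q: not (it cannot be broken in polynomial time)
Negate P: not (the cipher is secure)

If not (it cannot be broken in polynomial time), then not (the cipher is secure).


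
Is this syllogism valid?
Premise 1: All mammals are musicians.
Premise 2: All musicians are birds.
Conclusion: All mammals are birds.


Premise 1: All mammals are musicians.
Premise 2: All musicians are birds.
Conclusion: All mammals are birds.
Barbara syllogism (AAA-1): All A are B, All B are C → All A are C.
Middle term (musicians) distributed in premise 2.

Valid


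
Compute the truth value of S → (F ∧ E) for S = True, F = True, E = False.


S = True, F = True, E = False
Step 1: F ∧ E = True AND False = False
Step 2: S → (False): false only when S=True and consequent=False.
Result: False

False


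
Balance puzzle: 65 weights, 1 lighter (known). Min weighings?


Each weighing has 3 outcomes (left heavy / balance / right heavy), so k weighings distinguish at most 3^k cases; splitting into three near-equal groups achieves this.
Need 3^k ≥ 65: 3^3 = 27 < 65 ≤ 3^4 = 81
k = ⌈log₃(65)⌉ = 4

4


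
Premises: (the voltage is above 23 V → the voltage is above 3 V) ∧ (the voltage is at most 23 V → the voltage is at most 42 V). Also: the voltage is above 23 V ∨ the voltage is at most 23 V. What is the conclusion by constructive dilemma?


Constructive dilemma: (P → Q) ∧ (R → S), P ∨ R ⊢ Q ∨ S
Premise 1: the voltage is above 23 V → the voltage is above 3 V
Premise 2: the voltage is at most 23 V → the voltage is at most 42 V
Premise 3: the voltage is above 23 V ∨ the voltage is at most 23 V
Case 1: Assuming the voltage is above 23 V, then by Premise 1, the voltage is above 3 V.
Case 2: Assuming the voltage is at most 23 V, then by Premise 2, the voltage is at most 42 V.
Since one of the voltage is above 23 V or the voltage is at most 23 V must hold, we get the voltage is above 3 V or the voltage is at most 42 V.

The voltage is above 3 V or the voltage is at most 42 V.


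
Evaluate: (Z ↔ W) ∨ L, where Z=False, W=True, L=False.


Z = False, W = True, L = False
Expression: (Z ↔ W) ∨ L
Step 1: Z ↔ W = (False iff True) (true when values match) = False
Step 2: (False) ∨ L = False OR False = False

False


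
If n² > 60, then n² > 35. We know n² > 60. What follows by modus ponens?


Modus ponens: P → Q, P ⊢ Q
P: n² > 60
Q: n² > 35
We have P → Q and P is true.
By modus ponens, Q must be true.

n² > 35


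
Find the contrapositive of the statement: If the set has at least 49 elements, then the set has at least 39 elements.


Original: If the set has at least 49 elements, then the set has at least 39 elements
Contrapositive: If ¬Q, then ¬P
Negate Q: not (the set has at least 39 elements)
Negate P: not (the set has at least 49 elements)

If not (the set has at least 39 elements), then not (the set has at least 49 elements).


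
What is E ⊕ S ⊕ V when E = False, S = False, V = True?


E = False, S = False, V = True
Step 1: E ⊕ S = False XOR False = False
Step 2: False ⊕ V = False XOR True = True
XOR is true when an odd number of operands are true.

True


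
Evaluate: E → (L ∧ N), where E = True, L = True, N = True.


E = True, L = True, N = True
Step 1: L ∧ N = True AND True = True
Step 2: E → (True): false only when E=True and consequent=False.
Result: True

True


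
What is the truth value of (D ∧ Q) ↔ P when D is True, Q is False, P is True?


D = True, Q = False, P = True
Step 1: D ∧ Q = True AND False = False
Step 2: (False) ↔ P: true when both sides have same truth value.
Result: False ↔ True = False

False


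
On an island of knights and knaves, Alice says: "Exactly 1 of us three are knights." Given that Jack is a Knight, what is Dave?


Alice claims exactly 1 knights among Alice, Jack, Dave.
Given: Jack is a Knight.

Case 1: Alice is a Knight (tells truth)
  Then exactly 1 of the three are knights.
  Counting Alice, Jack: 2 knight(s) so far. Need -1 more → impossible.
Case 2: Alice is a Knave (lies)
  Then the count is NOT 1.
  If Dave = Knave, count = 1 = 1 → claim would be true, contradicts lie.
  If Dave = Knight, count = 2 ≠ 1 → lie confirmed ✓

Dave is a Knight.

Knight


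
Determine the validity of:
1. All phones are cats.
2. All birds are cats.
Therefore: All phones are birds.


Premise 1: All phones are cats.
Premise 2: All birds are cats.
Conclusion: All phones are birds.
Fallacy: undistributed middle. cats is predicate in both.
Counterexample: phones and birds could be disjoint subsets of cats.

Invalid


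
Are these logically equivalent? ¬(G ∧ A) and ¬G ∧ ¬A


Expression 1: ¬(G ∧ A)
Expression 2: ¬G ∧ ¬A
Truth table (G A | Expr1 Expr2):
  T T |   F     F
  T F |   T     F   ← differ
  F T |   T     F   ← differ
  F F |   T     T
Counterexample: G=T, A=F gives Expr1 = T but Expr2 = F, so the expressions are NOT logically equivalent.

No


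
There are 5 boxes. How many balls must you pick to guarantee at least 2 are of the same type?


Pigeonhole: to guarantee k in one of n categories, need (k-1)×n + 1.
k = 2, n = 5
Minimum = (2-1) × 5 + 1 = 1 × 5 + 1

6


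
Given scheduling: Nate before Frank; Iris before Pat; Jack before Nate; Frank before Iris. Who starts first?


Constraints: Nate before Frank; Iris before Pat; Jack before Nate; Frank before Iris
The first task can have nothing scheduled before it, so it must never appear on the right of a 'before'.
Tasks appearing after some 'before': Frank, Pat, Nate, Iris.
The only task not in that list is Jack → it is first.

Jack


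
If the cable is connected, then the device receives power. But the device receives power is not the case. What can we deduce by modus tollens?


Modus tollens: P → Q, ¬Q ⊢ ¬P
P: the cable is connected
Q: the device receives power
We have P → Q and Q is false.
By modus tollens, P must be false.

It is not the case that the cable is connected


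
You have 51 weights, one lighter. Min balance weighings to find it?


Each weighing has 3 outcomes (left heavy / balance / right heavy), so k weighings distinguish at most 3^k cases; splitting into three near-equal groups achieves this.
Need 3^k ≥ 51: 3^3 = 27 < 51 ≤ 3^4 = 81
k = ⌈log₃(51)⌉ = 4

4


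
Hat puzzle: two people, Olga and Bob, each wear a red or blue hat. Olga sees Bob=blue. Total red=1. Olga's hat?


Total red = 1, Bob = blue
Red accounted for: 0
Remaining for Olga: 1
Olga's hat is red.

red


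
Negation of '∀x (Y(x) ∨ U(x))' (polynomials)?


Original: ∀x (Y(x) ∨ U(x))
Rule: ¬∀→∃, ¬∃→∀, negate predicate.
Negation: ∃x (¬Y(x) ∧ ¬U(x))

∃x (¬Y(x) ∧ ¬U(x))


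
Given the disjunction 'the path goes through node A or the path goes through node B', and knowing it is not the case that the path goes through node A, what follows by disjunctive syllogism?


Disjunctive syllogism: P ∨ Q, ¬P ⊢ Q
Disjunction: the path goes through node A ∨ the path goes through node B
We know it is not the case that the path goes through node A.
By disjunctive syllogism, the other disjunct must be true.

The path goes through node B


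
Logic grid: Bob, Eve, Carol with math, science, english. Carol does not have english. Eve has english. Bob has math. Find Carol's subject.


From clues:
  Eve → english
  Bob → math
By elimination, Carol gets the remaining.

science


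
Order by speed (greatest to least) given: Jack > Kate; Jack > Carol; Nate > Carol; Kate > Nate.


Constraints: Jack > Kate; Jack > Carol; Nate > Carol; Kate > Nate
Method: at each step, the next-highest is the one remaining person who never appears on the smaller side of a constraint between remaining people.
  Step 1: remaining {Jack, Carol, Kate, Nate}; on the smaller side: {Carol, Kate, Nate} → Jack is next (Jack > Kate; Jack > Carol).
  Step 2: remaining {Carol, Kate, Nate}; on the smaller side: {Carol, Nate} → Kate is next (Kate > Nate).
  Step 3: remaining {Carol, Nate}; on the smaller side: {Carol} → Nate is next (Nate > Carol).
  Step 4: only Carol remains → lowest.
Final ranking (highest to lowest):

Jack > Kate > Nate > Carol


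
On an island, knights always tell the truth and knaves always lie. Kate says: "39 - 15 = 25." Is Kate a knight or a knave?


Statement: "39 - 15 = 25."
Actual: 39 - 15 = 24
Claimed: 25
Statement is FALSE → Kate lies → Knave

Knave


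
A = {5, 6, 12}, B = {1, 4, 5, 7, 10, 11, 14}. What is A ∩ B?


A = {5, 6, 12}
B = {1, 4, 5, 7, 10, 11, 14}
Operation: intersection
Elements in both: 5

{5}


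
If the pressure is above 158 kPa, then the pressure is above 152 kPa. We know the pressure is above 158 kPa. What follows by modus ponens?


Modus ponens: P → Q, P ⊢ Q
P: the pressure is above 158 kPa
Q: the pressure is above 152 kPa
We have P → Q and P is true.
By modus ponens, Q must be true.

The pressure is above 152 kPa


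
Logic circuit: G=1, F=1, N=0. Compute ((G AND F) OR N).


G AND F = 1&1 = 1
1 OR 0 = 1

1


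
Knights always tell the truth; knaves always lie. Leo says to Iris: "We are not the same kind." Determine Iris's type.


Leo says: "We are not the same kind."
Case 1: Leo is a Knight (truth-teller)
  Statement is true → they ARE different → Iris is a Knave
Case 2: Leo is a Knave (liar)
  Statement is false → they are NOT different → Iris is a Knave
In both cases, Iris is a Knave.

Knave


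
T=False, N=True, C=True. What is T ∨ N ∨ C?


T = False, N = True, C = True
Expression: T ∨ N ∨ C
Step 1: T ∨ N = False OR True = True
Step 2: (True) ∨ C = True OR True = True

True


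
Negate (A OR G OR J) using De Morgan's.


De Morgan's law: ¬(P ∨ Q ∨ R) ≡ ¬P ∧ ¬Q ∧ ¬R
¬(A ∨ G ∨ J) = ¬A ∧ ¬G ∧ ¬J

¬A ∧ ¬G ∧ ¬J


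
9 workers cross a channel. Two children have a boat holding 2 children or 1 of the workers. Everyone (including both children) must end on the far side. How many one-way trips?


Per crossing of one of the workers: children→, one←, one of the workers→, one← = 4 trips
9 × 4 = 36, + 1 final children→ = 37
Minimum trips = 37

37


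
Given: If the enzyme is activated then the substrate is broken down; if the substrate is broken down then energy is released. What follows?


Hypothetical syllogism: P → Q, Q → R ⊢ P → R
Premise 1: the enzyme is activated → the substrate is broken down
Premise 2: the substrate is broken down → energy is released
Chain the implications: the middle term (the substrate is broken down) links the two.
Conclusion: If the enzyme is activated, then energy is released.

If the enzyme is activated, then energy is released.


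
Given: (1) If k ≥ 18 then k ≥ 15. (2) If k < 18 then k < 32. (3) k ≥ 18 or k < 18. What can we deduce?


Constructive dilemma: (P → Q) ∧ (R → S), P ∨ R ⊢ Q ∨ S
Premise 1: k ≥ 18 → k ≥ 15
Premise 2: k < 18 → k < 32
Premise 3: k ≥ 18 ∨ k < 18
Case 1: Assuming k ≥ 18, then by Premise 1, k ≥ 15.
Case 2: Assuming k < 18, then by Premise 2, k < 32.
Since one of k ≥ 18 or k < 18 must hold, we get k ≥ 15 or k < 32.

k ≥ 15 or k < 32.


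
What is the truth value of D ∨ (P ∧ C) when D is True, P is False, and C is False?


D = True, P = False, C = False
Step 1: P ∧ C = False AND False = False
Step 2: D ∨ False = True OR False = True
AND evaluated first (higher precedence); then OR applied.

True


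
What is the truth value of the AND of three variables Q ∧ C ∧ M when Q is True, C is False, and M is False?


Q = True, C = False, M = False
Step 1: Q ∧ C = True AND False = False
Step 2: (False) ∧ M = (False) AND False = False
AND is true only when ALL operands are true.

False


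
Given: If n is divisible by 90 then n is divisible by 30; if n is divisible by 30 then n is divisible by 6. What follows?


Hypothetical syllogism: P → Q, Q → R ⊢ P → R
Premise 1: n is divisible by 90 → n is divisible by 30
Premise 2: n is divisible by 30 → n is divisible by 6
Chain the implications: the middle term (n is divisible by 30) links the two.
Conclusion: If n is divisible by 90, then n is divisible by 6.

If n is divisible by 90, then n is divisible by 6.


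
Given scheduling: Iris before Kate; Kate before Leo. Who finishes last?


Constraints: Iris before Kate; Kate before Leo
The last task can have nothing scheduled after it, so it must never appear on the left of a 'before'.
Tasks appearing before some other task: Iris, Kate.
The only task not in that list is Leo → it is last.

Leo


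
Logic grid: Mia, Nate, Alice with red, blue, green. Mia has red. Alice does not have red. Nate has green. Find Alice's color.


From clues:
  Mia → red
  Nate → green
By elimination, Alice gets the remaining.

blue


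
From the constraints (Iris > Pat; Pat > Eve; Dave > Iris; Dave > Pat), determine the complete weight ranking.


Constraints: Iris > Pat; Pat > Eve; Dave > Iris; Dave > Pat
Method: at each step, the next-highest is the one remaining person who never appears on the smaller side of a constraint between remaining people.
  Step 1: remaining {Iris, Dave, Pat, Eve}; on the smaller side: {Iris, Pat, Eve} → Dave is next (Dave > Iris; Dave > Pat).
  Step 2: remaining {Iris, Pat, Eve}; on the smaller side: {Pat, Eve} → Iris is next (Iris > Pat).
  Step 3: remaining {Pat, Eve}; on the smaller side: {Eve} → Pat is next (Pat > Eve).
  Step 4: only Eve remains → lowest.
Final ranking (highest to lowest):

Dave > Iris > Pat > Eve


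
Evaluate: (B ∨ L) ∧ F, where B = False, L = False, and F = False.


B = False, L = False, F = False
Step 1: B ∨ L = False OR False = False
Step 2: False ∧ F = False AND False = False
OR is true when at least one operand is true; AND requires both.

False


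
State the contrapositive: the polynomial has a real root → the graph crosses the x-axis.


Original: If the polynomial has a real root, then the graph crosses the x-axis
Contrapositive: If ¬Q, then ¬P
Negate Q: not (the graph crosses the x-axis)
Negate P: not (the polynomial has a real root)

If not (the graph crosses the x-axis), then not (the polynomial has a real root).


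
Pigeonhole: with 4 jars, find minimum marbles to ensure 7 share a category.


Pigeonhole: to guarantee k in one of n categories, need (k-1)×n + 1.
k = 7, n = 4
Minimum = (7-1) × 4 + 1 = 6 × 4 + 1

25


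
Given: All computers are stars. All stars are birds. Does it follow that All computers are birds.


Premise 1: All computers are stars.
Premise 2: All stars are birds.
Conclusion: All computers are birds.
Barbara syllogism (AAA-1): All A are B, All B are C → All A are C.
Middle term (stars) distributed in premise 2.

Valid
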